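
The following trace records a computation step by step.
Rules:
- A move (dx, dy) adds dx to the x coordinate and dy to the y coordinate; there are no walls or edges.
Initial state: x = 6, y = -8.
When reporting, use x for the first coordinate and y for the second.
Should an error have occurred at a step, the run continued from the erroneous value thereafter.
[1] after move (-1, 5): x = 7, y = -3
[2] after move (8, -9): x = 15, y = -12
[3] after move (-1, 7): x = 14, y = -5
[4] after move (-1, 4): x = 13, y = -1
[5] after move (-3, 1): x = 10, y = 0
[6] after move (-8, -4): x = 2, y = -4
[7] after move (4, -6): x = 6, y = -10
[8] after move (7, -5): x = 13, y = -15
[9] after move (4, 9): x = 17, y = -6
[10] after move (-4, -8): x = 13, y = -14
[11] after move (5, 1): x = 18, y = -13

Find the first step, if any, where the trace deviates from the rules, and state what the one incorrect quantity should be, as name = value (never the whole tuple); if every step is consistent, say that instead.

step 1, x = 5

Step 1: x = 6 + (-1) = 5, y = -8 + (5) = -3 — the recorded entry deviates here.
Step 1 is the first one off; corrected, x = 5.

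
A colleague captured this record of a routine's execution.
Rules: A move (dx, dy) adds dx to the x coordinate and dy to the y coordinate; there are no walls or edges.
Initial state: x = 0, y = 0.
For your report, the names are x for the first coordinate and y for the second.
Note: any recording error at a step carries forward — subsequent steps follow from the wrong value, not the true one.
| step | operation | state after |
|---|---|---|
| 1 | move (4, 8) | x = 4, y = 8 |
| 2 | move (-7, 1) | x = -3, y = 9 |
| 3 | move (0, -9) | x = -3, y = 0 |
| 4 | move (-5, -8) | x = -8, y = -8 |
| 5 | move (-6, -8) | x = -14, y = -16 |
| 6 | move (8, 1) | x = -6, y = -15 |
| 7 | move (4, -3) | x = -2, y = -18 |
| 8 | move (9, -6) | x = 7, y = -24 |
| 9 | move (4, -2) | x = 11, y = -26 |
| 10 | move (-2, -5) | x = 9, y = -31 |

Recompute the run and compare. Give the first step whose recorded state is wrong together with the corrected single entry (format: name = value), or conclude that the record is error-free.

no error

step 1: x = 0 + (4) = 4, y = 0 + (8) = 8 -> in agreement
step 2: x = 4 + (-7) = -3, y = 8 + (1) = 9 -> no discrepancy
step 3: x = -3 + (0) = -3, y = 9 + (-9) = 0 -> agrees with the record
step 4: x = -3 + (-5) = -8, y = 0 + (-8) = -8 -> confirmed correct
step 5: x = -8 + (-6) = -14, y = -8 + (-8) = -16 -> in agreement
step 6: x = -14 + (8) = -6, y = -16 + (1) = -15 -> exactly as logged
step 7: x = -6 + (4) = -2, y = -15 + (-3) = -18 -> agrees with the record
step 8: x = -2 + (9) = 7, y = -18 + (-6) = -24 -> matches
step 9: x = 7 + (4) = 11, y = -24 + (-2) = -26 -> exactly as logged
step 10: x = 11 + (-2) = 9, y = -26 + (-5) = -31 -> checks out
The whole run recomputes cleanly — no discrepancies.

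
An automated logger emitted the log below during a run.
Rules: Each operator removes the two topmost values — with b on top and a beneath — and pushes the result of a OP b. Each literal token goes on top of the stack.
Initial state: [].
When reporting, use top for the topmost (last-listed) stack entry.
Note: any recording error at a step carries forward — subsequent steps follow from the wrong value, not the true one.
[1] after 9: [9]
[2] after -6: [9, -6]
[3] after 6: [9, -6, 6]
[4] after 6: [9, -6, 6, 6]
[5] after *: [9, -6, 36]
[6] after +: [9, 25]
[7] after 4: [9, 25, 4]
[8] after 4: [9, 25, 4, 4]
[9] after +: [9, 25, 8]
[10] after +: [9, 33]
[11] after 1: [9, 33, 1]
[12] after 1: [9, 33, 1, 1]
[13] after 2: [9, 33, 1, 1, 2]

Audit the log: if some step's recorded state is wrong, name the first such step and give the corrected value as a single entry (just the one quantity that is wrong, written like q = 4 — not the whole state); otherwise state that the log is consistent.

step 6, top = 30

Recomputing the run from the initial state:
step 1: [9]
step 2: [9, -6]
step 3: [9, -6, 6]
step 4: [9, -6, 6, 6]
step 5: [9, -6, 36]
step 6: [9, 30]
step 7: [9, 30, 4]
step 8: [9, 30, 4, 4]
step 9: [9, 30, 8]
step 10: [9, 38]
step 11: [9, 38, 1]
step 12: [9, 38, 1, 1]
step 13: [9, 38, 1, 1, 2]
The first disagreement with the log is at step 6, where the value should be top = 30.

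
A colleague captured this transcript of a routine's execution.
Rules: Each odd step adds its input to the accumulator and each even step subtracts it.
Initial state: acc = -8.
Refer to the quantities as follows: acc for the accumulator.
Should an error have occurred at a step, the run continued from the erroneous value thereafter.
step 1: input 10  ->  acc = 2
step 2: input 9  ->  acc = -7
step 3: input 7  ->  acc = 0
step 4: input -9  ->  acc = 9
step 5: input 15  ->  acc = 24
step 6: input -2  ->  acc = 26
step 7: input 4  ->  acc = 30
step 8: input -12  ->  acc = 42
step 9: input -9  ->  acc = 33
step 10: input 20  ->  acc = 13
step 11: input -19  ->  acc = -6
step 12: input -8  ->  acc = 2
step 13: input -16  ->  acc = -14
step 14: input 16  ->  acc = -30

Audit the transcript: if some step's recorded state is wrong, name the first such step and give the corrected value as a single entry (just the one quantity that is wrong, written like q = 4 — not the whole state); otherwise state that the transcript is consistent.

1. acc = -8 + 10 = 2 (consistent with the transcript)
2. acc = 2 - 9 = -7 (no discrepancy)
3. acc = -7 + 7 = 0 (verified)
4. acc = 0 - -9 = 9 (exactly as logged)
5. acc = 9 + 15 = 24 (confirmed correct)
6. acc = 24 - -2 = 26 (checks out)
7. acc = 26 + 4 = 30 (consistent with the transcript)
8. acc = 30 - -12 = 42 (matches)
9. acc = 42 + -9 = 33 (no discrepancy)
10. acc = 33 - 20 = 13 (same as recorded)
11. acc = 13 + -19 = -6 (checks out)
12. acc = -6 - -8 = 2 (exactly as logged)
13. acc = 2 + -16 = -14 (no discrepancy)
14. acc = -14 - 16 = -30 (exactly as logged)
All entries verified; no error found.

no error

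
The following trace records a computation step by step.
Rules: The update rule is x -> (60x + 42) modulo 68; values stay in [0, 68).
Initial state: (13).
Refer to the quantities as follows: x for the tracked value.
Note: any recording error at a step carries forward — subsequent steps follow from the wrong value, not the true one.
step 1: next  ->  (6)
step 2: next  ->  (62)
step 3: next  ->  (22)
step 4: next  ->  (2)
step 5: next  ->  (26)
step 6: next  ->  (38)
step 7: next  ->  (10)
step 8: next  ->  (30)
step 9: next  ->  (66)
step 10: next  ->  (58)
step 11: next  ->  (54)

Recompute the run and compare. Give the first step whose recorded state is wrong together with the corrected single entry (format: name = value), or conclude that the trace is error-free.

step 9, x = 6

Step 1: x = (60*13 + 42) mod 68 = 6 — no discrepancy.
Step 2: x = (60*6 + 42) mod 68 = 62 — in agreement.
Step 3: x = (60*62 + 42) mod 68 = 22 — exactly as logged.
Step 4: x = (60*22 + 42) mod 68 = 2 — agrees with the trace.
Step 5: x = (60*2 + 42) mod 68 = 26 — confirmed correct.
Step 6: x = (60*26 + 42) mod 68 = 38 — consistent with the trace.
Step 7: x = (60*38 + 42) mod 68 = 10 — exactly as logged.
Step 8: x = (60*10 + 42) mod 68 = 30 — exactly as logged.
Step 9: x = (60*30 + 42) mod 68 = 6 — the recorded entry deviates here.
First deviation found at step 9; the corrected entry is x = 6.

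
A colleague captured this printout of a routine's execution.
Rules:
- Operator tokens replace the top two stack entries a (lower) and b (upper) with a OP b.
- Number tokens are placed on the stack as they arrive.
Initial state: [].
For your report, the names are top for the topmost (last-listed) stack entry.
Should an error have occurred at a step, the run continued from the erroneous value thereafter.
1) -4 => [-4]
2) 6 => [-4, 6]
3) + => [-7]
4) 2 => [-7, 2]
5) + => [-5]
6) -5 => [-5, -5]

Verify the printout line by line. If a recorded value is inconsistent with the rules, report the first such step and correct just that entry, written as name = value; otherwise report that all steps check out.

step 3, top = 2

step 1: push -4: top = -4 -> verified
step 2: push 6: top = 6 -> exactly as logged
step 3: -4 + 6 = 2 -> not what was recorded
The audit stops at step 3: the recorded entry is wrong and should be top = 2.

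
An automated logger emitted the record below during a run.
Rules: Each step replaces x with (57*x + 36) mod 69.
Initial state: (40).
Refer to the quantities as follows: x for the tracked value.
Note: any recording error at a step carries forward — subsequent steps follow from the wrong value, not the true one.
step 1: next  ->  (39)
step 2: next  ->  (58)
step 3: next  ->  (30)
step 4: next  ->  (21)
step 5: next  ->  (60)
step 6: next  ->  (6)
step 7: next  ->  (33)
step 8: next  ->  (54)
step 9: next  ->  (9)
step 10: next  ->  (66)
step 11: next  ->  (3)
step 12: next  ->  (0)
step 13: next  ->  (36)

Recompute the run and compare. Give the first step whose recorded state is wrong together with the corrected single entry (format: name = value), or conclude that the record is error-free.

Step 1: x = (57*40 + 36) mod 69 = 39 — checks out.
Step 2: x = (57*39 + 36) mod 69 = 51 — the recorded entry deviates here.
The audit stops at step 2: the recorded entry is wrong and should be x = 51.

step 2, x = 51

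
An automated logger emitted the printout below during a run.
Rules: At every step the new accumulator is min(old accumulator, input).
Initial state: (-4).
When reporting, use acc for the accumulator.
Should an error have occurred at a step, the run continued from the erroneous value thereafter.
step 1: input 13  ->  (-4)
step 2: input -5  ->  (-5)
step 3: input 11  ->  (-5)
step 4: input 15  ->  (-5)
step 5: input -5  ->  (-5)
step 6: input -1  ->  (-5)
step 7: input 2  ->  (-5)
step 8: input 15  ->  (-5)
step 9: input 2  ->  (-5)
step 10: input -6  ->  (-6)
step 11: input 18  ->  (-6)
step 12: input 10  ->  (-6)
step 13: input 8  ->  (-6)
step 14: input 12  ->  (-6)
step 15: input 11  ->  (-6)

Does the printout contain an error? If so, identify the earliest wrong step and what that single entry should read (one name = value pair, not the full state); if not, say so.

Recomputing the run from the initial state:
step 1: acc = -4
step 2: acc = -5
step 3: acc = -5
step 4: acc = -5
step 5: acc = -5
step 6: acc = -5
step 7: acc = -5
step 8: acc = -5
step 9: acc = -5
step 10: acc = -6
step 11: acc = -6
step 12: acc = -6
step 13: acc = -6
step 14: acc = -6
step 15: acc = -6
This matches the printout at every step.

no error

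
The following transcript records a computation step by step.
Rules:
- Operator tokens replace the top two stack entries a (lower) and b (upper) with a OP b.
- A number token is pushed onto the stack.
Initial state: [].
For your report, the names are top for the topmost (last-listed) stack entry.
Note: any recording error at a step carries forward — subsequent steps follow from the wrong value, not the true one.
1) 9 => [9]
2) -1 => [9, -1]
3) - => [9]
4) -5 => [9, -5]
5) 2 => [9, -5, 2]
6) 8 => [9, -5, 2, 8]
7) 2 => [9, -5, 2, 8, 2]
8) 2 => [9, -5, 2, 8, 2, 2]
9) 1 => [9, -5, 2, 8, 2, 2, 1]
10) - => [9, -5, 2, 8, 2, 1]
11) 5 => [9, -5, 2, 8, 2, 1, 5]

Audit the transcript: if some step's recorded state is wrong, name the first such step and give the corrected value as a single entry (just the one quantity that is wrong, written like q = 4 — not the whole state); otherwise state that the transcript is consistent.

Step 1: push 9: top = 9 — agrees with the transcript.
Step 2: push -1: top = -1 — in agreement.
Step 3: 9 - -1 = 10 — the recorded entry deviates here.
First incorrect step: 3; the correct value is top = 10.

step 3, top = 10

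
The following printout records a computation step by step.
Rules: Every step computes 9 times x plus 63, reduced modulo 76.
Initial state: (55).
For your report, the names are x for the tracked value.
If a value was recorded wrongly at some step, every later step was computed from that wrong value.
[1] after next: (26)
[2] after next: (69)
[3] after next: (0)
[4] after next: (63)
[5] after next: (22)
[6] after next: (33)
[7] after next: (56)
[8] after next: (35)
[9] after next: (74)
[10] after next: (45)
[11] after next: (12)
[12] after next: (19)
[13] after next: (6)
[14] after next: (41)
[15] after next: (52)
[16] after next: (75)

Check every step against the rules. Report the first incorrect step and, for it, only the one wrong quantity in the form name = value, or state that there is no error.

no error

step 1: x = (9*55 + 63) mod 76 = 26 -> same as recorded
step 2: x = (9*26 + 63) mod 76 = 69 -> checks out
step 3: x = (9*69 + 63) mod 76 = 0 -> same as recorded
step 4: x = (9*0 + 63) mod 76 = 63 -> in agreement
step 5: x = (9*63 + 63) mod 76 = 22 -> exactly as logged
step 6: x = (9*22 + 63) mod 76 = 33 -> in agreement
step 7: x = (9*33 + 63) mod 76 = 56 -> matches
step 8: x = (9*56 + 63) mod 76 = 35 -> confirmed correct
step 9: x = (9*35 + 63) mod 76 = 74 -> agrees with the printout
step 10: x = (9*74 + 63) mod 76 = 45 -> same as recorded
step 11: x = (9*45 + 63) mod 76 = 12 -> no discrepancy
step 12: x = (9*12 + 63) mod 76 = 19 -> matches
step 13: x = (9*19 + 63) mod 76 = 6 -> confirmed correct
step 14: x = (9*6 + 63) mod 76 = 41 -> agrees with the printout
step 15: x = (9*41 + 63) mod 76 = 52 -> no discrepancy
step 16: x = (9*52 + 63) mod 76 = 75 -> in agreement
All steps check out; nothing to correct.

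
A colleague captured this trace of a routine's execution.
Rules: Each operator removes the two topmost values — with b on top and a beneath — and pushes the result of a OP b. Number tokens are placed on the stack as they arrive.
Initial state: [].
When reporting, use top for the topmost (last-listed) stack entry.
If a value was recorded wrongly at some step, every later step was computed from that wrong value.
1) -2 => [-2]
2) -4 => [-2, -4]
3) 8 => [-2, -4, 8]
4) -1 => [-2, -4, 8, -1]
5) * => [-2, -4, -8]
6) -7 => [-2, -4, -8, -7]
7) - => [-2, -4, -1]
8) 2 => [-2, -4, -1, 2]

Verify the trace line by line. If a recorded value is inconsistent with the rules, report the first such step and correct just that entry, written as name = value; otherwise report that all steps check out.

no error

Recomputing the run from the initial state:
step 1: [-2]
step 2: [-2, -4]
step 3: [-2, -4, 8]
step 4: [-2, -4, 8, -1]
step 5: [-2, -4, -8]
step 6: [-2, -4, -8, -7]
step 7: [-2, -4, -1]
step 8: [-2, -4, -1, 2]
This matches the trace at every step.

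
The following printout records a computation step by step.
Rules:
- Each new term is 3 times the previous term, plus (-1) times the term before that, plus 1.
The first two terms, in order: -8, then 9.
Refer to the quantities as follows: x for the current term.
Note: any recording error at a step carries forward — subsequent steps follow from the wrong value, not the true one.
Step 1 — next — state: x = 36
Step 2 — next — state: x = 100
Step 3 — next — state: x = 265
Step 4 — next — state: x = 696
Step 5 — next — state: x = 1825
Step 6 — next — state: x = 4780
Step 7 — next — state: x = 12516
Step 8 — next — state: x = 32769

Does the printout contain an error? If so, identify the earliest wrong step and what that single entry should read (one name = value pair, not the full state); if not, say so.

Step 1: x = 3*(9) + (-1)*(-8) + (1) = 36 — no discrepancy.
Step 2: x = 3*(36) + (-1)*(9) + (1) = 100 — exactly as logged.
Step 3: x = 3*(100) + (-1)*(36) + (1) = 265 — no discrepancy.
Step 4: x = 3*(265) + (-1)*(100) + (1) = 696 — confirmed correct.
Step 5: x = 3*(696) + (-1)*(265) + (1) = 1824 — not what was recorded.
The earliest wrong entry is at step 5: it should read x = 1824.

step 5, x = 1824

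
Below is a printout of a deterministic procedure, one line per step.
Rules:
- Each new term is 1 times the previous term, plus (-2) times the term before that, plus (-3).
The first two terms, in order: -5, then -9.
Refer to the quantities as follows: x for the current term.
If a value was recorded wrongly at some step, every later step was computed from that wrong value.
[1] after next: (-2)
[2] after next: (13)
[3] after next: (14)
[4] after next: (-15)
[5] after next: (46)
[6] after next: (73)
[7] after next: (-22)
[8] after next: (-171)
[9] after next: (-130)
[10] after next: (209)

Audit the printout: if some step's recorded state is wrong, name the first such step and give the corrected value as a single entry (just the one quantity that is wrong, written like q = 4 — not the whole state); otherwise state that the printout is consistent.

step 5, x = -46

Recomputing the run from the initial state:
step 1: x = -2
step 2: x = 13
step 3: x = 14
step 4: x = -15
step 5: x = -46
step 6: x = -19
step 7: x = 70
step 8: x = 105
step 9: x = -38
step 10: x = -251
The first disagreement with the printout is at step 5, where the value should be x = -46.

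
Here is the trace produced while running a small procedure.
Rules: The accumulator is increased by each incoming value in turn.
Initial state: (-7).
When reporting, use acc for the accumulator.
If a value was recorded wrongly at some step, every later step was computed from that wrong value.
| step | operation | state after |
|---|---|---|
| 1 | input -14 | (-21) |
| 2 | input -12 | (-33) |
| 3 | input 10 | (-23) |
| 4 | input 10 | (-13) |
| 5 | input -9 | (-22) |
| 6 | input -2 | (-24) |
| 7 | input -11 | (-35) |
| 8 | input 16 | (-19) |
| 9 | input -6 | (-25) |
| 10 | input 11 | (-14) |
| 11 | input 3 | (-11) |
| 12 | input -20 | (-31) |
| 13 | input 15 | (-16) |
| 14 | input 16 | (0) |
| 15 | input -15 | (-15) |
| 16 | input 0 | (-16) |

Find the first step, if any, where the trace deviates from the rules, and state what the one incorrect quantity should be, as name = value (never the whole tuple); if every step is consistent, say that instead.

Recomputing the run from the initial state:
step 1: acc = -21
step 2: acc = -33
step 3: acc = -23
step 4: acc = -13
step 5: acc = -22
step 6: acc = -24
step 7: acc = -35
step 8: acc = -19
step 9: acc = -25
step 10: acc = -14
step 11: acc = -11
step 12: acc = -31
step 13: acc = -16
step 14: acc = 0
step 15: acc = -15
step 16: acc = -15
The first disagreement with the trace is at step 16, where the value should be acc = -15.

step 16, acc = -15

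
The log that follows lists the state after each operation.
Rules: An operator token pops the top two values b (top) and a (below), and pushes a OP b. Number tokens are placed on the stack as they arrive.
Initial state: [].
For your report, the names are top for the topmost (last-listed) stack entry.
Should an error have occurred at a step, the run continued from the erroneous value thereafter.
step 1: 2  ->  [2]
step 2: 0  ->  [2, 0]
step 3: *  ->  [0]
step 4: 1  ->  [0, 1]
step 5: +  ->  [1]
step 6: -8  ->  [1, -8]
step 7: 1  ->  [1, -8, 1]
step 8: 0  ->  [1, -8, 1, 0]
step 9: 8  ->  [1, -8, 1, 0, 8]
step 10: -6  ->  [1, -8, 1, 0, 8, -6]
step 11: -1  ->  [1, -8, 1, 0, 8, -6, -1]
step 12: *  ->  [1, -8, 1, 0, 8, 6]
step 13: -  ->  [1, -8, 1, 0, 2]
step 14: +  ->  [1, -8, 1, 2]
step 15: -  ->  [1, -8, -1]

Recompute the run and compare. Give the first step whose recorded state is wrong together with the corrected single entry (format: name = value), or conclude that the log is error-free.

Recomputing the run from the initial state:
step 1: [2]
step 2: [2, 0]
step 3: [0]
step 4: [0, 1]
step 5: [1]
step 6: [1, -8]
step 7: [1, -8, 1]
step 8: [1, -8, 1, 0]
step 9: [1, -8, 1, 0, 8]
step 10: [1, -8, 1, 0, 8, -6]
step 11: [1, -8, 1, 0, 8, -6, -1]
step 12: [1, -8, 1, 0, 8, 6]
step 13: [1, -8, 1, 0, 2]
step 14: [1, -8, 1, 2]
step 15: [1, -8, -1]
This matches the log at every step.

no error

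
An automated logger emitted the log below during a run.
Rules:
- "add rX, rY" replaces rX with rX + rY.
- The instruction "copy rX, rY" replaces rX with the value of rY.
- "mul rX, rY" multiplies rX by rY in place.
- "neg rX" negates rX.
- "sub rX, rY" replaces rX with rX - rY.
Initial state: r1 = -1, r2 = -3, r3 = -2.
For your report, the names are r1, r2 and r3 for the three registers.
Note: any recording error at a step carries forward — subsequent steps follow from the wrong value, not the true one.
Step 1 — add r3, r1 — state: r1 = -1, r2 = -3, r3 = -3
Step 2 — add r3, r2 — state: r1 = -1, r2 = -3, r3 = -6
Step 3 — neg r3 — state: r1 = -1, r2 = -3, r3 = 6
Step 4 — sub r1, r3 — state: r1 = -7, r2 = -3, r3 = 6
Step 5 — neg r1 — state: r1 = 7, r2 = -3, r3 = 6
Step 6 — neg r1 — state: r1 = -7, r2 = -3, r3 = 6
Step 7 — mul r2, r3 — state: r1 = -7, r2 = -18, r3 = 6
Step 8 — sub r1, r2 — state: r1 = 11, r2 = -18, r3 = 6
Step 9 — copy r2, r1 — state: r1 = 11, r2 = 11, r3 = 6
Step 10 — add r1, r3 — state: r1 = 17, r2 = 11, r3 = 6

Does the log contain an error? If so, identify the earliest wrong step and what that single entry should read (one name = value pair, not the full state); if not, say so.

no error

Recomputing the run from the initial state:
step 1: r1 = -1, r2 = -3, r3 = -3
step 2: r1 = -1, r2 = -3, r3 = -6
step 3: r1 = -1, r2 = -3, r3 = 6
step 4: r1 = -7, r2 = -3, r3 = 6
step 5: r1 = 7, r2 = -3, r3 = 6
step 6: r1 = -7, r2 = -3, r3 = 6
step 7: r1 = -7, r2 = -18, r3 = 6
step 8: r1 = 11, r2 = -18, r3 = 6
step 9: r1 = 11, r2 = 11, r3 = 6
step 10: r1 = 17, r2 = 11, r3 = 6
This matches the log at every step.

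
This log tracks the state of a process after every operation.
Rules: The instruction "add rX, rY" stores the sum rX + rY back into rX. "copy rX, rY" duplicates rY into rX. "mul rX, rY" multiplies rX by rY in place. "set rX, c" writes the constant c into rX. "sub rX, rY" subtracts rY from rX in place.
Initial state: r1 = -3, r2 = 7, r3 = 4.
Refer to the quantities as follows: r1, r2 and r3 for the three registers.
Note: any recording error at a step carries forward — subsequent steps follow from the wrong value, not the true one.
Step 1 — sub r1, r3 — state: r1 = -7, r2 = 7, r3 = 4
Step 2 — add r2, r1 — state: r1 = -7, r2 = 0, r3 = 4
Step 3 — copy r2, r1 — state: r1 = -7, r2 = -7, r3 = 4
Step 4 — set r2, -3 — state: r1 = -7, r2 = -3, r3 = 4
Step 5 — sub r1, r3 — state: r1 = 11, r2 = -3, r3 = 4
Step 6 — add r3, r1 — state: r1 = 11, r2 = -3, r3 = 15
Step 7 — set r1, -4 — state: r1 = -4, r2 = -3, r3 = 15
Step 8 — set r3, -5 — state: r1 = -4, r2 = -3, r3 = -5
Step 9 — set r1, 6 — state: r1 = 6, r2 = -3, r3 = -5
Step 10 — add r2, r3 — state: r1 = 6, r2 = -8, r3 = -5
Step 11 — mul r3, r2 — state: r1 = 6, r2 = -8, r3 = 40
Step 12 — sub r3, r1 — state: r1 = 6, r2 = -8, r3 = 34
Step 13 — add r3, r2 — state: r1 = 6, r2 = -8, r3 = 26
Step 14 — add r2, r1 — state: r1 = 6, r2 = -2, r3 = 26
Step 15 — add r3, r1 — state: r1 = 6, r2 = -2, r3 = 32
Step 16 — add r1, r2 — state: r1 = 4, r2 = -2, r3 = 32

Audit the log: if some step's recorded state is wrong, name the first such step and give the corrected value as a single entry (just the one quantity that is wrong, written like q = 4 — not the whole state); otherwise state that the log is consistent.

step 5, r1 = -11

step 1: r1 = -3 - 4 = -7 -> in agreement
step 2: r2 = 7 + -7 = 0 -> exactly as logged
step 3: r2 = -7 -> no discrepancy
step 4: r2 = -3 -> in agreement
step 5: r1 = -7 - 4 = -11 -> the log has a different value
Step 5 is the first one off; corrected, r1 = -11.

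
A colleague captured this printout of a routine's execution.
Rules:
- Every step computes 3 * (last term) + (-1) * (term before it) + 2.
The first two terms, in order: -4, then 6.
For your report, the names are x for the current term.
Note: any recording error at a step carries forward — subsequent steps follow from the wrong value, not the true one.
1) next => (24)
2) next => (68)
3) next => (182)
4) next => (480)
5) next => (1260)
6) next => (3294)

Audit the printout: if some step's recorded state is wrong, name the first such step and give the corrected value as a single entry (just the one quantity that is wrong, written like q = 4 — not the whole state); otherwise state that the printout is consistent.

step 1: x = 3*(6) + (-1)*(-4) + (2) = 24 -> matches
step 2: x = 3*(24) + (-1)*(6) + (2) = 68 -> confirmed correct
step 3: x = 3*(68) + (-1)*(24) + (2) = 182 -> checks out
step 4: x = 3*(182) + (-1)*(68) + (2) = 480 -> checks out
step 5: x = 3*(480) + (-1)*(182) + (2) = 1260 -> verified
step 6: x = 3*(1260) + (-1)*(480) + (2) = 3302 -> first mismatch against the printout
First incorrect step: 6; the correct value is x = 3302.

step 6, x = 3302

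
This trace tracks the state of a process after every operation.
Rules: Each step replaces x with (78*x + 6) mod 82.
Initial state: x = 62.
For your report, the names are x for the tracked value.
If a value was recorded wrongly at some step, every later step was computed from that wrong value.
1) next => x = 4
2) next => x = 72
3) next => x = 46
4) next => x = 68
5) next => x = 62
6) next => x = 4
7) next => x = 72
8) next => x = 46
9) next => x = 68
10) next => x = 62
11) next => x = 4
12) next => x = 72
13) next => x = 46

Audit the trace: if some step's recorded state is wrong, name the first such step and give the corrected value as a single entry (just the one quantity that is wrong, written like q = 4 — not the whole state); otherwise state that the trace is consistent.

step 1: x = (78*62 + 6) mod 82 = 4 -> consistent with the trace
step 2: x = (78*4 + 6) mod 82 = 72 -> same as recorded
step 3: x = (78*72 + 6) mod 82 = 46 -> matches
step 4: x = (78*46 + 6) mod 82 = 68 -> agrees with the trace
step 5: x = (78*68 + 6) mod 82 = 62 -> checks out
step 6: x = (78*62 + 6) mod 82 = 4 -> checks out
step 7: x = (78*4 + 6) mod 82 = 72 -> in agreement
step 8: x = (78*72 + 6) mod 82 = 46 -> no discrepancy
step 9: x = (78*46 + 6) mod 82 = 68 -> confirmed correct
step 10: x = (78*68 + 6) mod 82 = 62 -> matches
step 11: x = (78*62 + 6) mod 82 = 4 -> checks out
step 12: x = (78*4 + 6) mod 82 = 72 -> in agreement
step 13: x = (78*72 + 6) mod 82 = 46 -> matches
All steps check out; nothing to correct.

no error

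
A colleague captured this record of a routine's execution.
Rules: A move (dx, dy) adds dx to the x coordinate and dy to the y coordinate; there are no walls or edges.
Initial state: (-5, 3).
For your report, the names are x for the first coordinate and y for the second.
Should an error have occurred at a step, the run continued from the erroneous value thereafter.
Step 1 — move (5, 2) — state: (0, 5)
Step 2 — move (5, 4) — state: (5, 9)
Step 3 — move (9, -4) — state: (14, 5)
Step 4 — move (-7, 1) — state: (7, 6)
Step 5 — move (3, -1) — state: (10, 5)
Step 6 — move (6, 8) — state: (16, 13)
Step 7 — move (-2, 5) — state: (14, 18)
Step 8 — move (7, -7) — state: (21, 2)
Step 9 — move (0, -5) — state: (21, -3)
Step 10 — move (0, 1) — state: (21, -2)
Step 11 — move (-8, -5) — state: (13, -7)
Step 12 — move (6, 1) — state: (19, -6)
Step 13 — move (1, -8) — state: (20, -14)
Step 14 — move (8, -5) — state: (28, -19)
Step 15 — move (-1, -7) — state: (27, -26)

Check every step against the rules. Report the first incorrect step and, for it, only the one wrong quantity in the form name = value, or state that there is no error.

step 8, y = 11

1. x = -5 + (5) = 0, y = 3 + (2) = 5 (matches)
2. x = 0 + (5) = 5, y = 5 + (4) = 9 (verified)
3. x = 5 + (9) = 14, y = 9 + (-4) = 5 (checks out)
4. x = 14 + (-7) = 7, y = 5 + (1) = 6 (no discrepancy)
5. x = 7 + (3) = 10, y = 6 + (-1) = 5 (verified)
6. x = 10 + (6) = 16, y = 5 + (8) = 13 (verified)
7. x = 16 + (-2) = 14, y = 13 + (5) = 18 (agrees with the record)
8. x = 14 + (7) = 21, y = 18 + (-7) = 11 (the recorded entry deviates here)
First deviation found at step 8; the corrected entry is y = 11.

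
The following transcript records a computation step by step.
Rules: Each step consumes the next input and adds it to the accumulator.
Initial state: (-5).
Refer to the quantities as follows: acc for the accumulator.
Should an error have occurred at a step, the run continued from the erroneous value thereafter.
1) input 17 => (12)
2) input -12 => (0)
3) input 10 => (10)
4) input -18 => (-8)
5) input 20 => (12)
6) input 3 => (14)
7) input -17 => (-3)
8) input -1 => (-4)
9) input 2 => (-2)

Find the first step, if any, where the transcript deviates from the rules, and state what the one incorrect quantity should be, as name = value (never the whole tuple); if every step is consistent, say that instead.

Recomputing the run from the initial state:
step 1: acc = 12
step 2: acc = 0
step 3: acc = 10
step 4: acc = -8
step 5: acc = 12
step 6: acc = 15
step 7: acc = -2
step 8: acc = -3
step 9: acc = -1
The first disagreement with the transcript is at step 6, where the value should be acc = 15.

step 6, acc = 15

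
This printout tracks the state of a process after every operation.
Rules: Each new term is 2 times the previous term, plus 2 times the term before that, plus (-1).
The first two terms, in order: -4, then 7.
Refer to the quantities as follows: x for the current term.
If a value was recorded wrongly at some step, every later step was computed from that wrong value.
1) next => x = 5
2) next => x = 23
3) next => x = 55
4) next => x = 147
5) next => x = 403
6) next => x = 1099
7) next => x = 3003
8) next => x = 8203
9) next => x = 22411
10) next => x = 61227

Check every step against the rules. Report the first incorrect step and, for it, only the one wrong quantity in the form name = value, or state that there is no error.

1. x = 2*(7) + (2)*(-4) + (-1) = 5 (confirmed correct)
2. x = 2*(5) + (2)*(7) + (-1) = 23 (checks out)
3. x = 2*(23) + (2)*(5) + (-1) = 55 (checks out)
4. x = 2*(55) + (2)*(23) + (-1) = 155 (the printout disagrees here)
Conclusion: step 4 carries the first error; the entry should be x = 155.

step 4, x = 155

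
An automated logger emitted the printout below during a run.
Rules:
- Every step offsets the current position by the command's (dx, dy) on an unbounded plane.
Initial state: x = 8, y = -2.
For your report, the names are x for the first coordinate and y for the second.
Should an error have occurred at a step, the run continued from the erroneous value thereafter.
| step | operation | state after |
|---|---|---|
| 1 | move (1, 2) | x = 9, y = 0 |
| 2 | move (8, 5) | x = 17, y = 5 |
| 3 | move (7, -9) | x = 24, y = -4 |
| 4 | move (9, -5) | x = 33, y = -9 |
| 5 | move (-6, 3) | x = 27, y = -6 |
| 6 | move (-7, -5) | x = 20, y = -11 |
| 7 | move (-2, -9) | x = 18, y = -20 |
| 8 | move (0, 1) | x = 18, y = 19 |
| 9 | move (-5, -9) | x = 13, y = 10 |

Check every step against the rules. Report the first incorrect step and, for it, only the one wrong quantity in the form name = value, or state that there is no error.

step 8, y = -19

1. x = 8 + (1) = 9, y = -2 + (2) = 0 (confirmed correct)
2. x = 9 + (8) = 17, y = 0 + (5) = 5 (agrees with the printout)
3. x = 17 + (7) = 24, y = 5 + (-9) = -4 (matches)
4. x = 24 + (9) = 33, y = -4 + (-5) = -9 (no discrepancy)
5. x = 33 + (-6) = 27, y = -9 + (3) = -6 (agrees with the printout)
6. x = 27 + (-7) = 20, y = -6 + (-5) = -11 (checks out)
7. x = 20 + (-2) = 18, y = -11 + (-9) = -20 (in agreement)
8. x = 18 + (0) = 18, y = -20 + (1) = -19 (a discrepancy with the printout)
That makes step 8 the first incorrect line — y = -19 is what it should show.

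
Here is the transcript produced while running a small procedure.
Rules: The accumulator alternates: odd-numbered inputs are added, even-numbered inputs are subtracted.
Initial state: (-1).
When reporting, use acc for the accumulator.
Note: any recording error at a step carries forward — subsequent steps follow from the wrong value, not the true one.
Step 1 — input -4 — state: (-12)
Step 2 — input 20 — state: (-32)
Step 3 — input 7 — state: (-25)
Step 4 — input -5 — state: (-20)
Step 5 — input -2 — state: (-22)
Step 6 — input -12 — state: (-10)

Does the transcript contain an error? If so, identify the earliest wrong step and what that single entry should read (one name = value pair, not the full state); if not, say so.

step 1, acc = -5

Recomputing the run from the initial state:
step 1: acc = -5
step 2: acc = -25
step 3: acc = -18
step 4: acc = -13
step 5: acc = -15
step 6: acc = -3
The first disagreement with the transcript is at step 1, where the value should be acc = -5.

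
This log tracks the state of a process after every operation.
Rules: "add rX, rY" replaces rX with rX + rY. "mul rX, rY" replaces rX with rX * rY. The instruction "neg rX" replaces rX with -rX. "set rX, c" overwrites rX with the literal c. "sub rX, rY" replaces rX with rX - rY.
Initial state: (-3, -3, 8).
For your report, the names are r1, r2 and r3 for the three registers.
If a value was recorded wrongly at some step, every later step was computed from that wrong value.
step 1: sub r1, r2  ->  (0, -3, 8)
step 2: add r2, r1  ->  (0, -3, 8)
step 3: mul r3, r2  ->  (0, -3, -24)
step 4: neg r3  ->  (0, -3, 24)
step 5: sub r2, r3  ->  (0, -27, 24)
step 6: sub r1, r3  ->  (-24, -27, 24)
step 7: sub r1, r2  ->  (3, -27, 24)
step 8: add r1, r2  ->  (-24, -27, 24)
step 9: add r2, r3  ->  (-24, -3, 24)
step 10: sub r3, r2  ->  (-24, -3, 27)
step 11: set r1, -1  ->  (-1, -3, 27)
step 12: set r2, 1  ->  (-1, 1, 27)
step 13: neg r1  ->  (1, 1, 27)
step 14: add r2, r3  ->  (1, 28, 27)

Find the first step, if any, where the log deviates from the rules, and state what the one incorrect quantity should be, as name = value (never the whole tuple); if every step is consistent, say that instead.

Recomputing the run from the initial state:
step 1: r1 = 0, r2 = -3, r3 = 8
step 2: r1 = 0, r2 = -3, r3 = 8
step 3: r1 = 0, r2 = -3, r3 = -24
step 4: r1 = 0, r2 = -3, r3 = 24
step 5: r1 = 0, r2 = -27, r3 = 24
step 6: r1 = -24, r2 = -27, r3 = 24
step 7: r1 = 3, r2 = -27, r3 = 24
step 8: r1 = -24, r2 = -27, r3 = 24
step 9: r1 = -24, r2 = -3, r3 = 24
step 10: r1 = -24, r2 = -3, r3 = 27
step 11: r1 = -1, r2 = -3, r3 = 27
step 12: r1 = -1, r2 = 1, r3 = 27
step 13: r1 = 1, r2 = 1, r3 = 27
step 14: r1 = 1, r2 = 28, r3 = 27
This matches the log at every step.

no error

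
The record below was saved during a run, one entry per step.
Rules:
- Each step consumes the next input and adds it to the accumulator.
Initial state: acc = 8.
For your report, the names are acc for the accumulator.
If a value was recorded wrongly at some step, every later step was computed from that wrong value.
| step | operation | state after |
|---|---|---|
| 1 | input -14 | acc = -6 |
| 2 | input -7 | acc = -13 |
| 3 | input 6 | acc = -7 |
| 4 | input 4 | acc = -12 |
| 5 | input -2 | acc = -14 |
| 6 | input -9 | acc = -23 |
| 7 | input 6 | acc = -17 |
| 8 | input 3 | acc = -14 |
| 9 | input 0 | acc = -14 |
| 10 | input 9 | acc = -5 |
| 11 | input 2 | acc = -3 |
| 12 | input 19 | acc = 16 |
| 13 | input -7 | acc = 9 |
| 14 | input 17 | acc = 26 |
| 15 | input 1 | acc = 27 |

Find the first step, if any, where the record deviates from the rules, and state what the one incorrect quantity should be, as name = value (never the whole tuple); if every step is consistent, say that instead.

Step 1: acc = 8 + -14 = -6 — agrees with the record.
Step 2: acc = -6 + -7 = -13 — confirmed correct.
Step 3: acc = -13 + 6 = -7 — exactly as logged.
Step 4: acc = -7 + 4 = -3 — the entry is off here.
The earliest wrong entry is at step 4: it should read acc = -3.

step 4, acc = -3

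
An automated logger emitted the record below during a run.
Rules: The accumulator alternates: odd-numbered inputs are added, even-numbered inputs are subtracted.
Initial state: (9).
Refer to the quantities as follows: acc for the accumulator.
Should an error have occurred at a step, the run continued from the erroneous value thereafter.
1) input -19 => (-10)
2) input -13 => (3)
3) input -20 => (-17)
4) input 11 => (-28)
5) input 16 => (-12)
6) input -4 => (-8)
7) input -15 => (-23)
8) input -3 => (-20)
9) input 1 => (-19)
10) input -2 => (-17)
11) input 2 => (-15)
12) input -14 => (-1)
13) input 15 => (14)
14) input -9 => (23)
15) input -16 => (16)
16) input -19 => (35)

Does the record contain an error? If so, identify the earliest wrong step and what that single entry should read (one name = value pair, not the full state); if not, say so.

1. acc = 9 + -19 = -10 (agrees with the record)
2. acc = -10 - -13 = 3 (checks out)
3. acc = 3 + -20 = -17 (consistent with the record)
4. acc = -17 - 11 = -28 (consistent with the record)
5. acc = -28 + 16 = -12 (consistent with the record)
6. acc = -12 - -4 = -8 (matches)
7. acc = -8 + -15 = -23 (consistent with the record)
8. acc = -23 - -3 = -20 (checks out)
9. acc = -20 + 1 = -19 (in agreement)
10. acc = -19 - -2 = -17 (in agreement)
11. acc = -17 + 2 = -15 (in agreement)
12. acc = -15 - -14 = -1 (agrees with the record)
13. acc = -1 + 15 = 14 (same as recorded)
14. acc = 14 - -9 = 23 (agrees with the record)
15. acc = 23 + -16 = 7 (the recorded entry deviates here)
So the first discrepancy is step 15, where the right value is acc = 7.

step 15, acc = 7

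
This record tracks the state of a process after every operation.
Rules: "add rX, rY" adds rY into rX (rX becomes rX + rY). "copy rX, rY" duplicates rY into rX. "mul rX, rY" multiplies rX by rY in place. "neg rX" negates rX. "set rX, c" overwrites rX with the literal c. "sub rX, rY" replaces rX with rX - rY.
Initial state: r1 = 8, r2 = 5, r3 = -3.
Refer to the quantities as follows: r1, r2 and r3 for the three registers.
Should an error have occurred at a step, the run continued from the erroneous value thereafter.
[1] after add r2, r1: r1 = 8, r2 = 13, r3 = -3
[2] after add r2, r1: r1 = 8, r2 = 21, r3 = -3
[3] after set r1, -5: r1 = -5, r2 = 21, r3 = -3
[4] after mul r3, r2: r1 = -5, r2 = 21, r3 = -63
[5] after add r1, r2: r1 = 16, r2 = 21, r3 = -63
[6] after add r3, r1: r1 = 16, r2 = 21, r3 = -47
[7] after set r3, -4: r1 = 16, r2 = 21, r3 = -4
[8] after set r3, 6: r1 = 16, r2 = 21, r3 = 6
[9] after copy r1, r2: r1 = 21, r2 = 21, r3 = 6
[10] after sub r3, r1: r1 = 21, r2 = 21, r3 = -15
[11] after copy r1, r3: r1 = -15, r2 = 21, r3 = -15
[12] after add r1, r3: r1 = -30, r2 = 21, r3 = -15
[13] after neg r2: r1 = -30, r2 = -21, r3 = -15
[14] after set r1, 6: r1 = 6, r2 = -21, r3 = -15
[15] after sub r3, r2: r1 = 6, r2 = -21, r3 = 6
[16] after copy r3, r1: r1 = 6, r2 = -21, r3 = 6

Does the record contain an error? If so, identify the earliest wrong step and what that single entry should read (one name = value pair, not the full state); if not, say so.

1. r2 = 5 + 8 = 13 (exactly as logged)
2. r2 = 13 + 8 = 21 (in agreement)
3. r1 = -5 (verified)
4. r3 = -3 * 21 = -63 (checks out)
5. r1 = -5 + 21 = 16 (in agreement)
6. r3 = -63 + 16 = -47 (same as recorded)
7. r3 = -4 (consistent with the record)
8. r3 = 6 (no discrepancy)
9. r1 = 21 (agrees with the record)
10. r3 = 6 - 21 = -15 (in agreement)
11. r1 = -15 (consistent with the record)
12. r1 = -15 + -15 = -30 (in agreement)
13. r2 = -(21) = -21 (agrees with the record)
14. r1 = 6 (in agreement)
15. r3 = -15 - -21 = 6 (confirmed correct)
16. r3 = 6 (no discrepancy)
Nothing is out of place; the run is error-free.

no error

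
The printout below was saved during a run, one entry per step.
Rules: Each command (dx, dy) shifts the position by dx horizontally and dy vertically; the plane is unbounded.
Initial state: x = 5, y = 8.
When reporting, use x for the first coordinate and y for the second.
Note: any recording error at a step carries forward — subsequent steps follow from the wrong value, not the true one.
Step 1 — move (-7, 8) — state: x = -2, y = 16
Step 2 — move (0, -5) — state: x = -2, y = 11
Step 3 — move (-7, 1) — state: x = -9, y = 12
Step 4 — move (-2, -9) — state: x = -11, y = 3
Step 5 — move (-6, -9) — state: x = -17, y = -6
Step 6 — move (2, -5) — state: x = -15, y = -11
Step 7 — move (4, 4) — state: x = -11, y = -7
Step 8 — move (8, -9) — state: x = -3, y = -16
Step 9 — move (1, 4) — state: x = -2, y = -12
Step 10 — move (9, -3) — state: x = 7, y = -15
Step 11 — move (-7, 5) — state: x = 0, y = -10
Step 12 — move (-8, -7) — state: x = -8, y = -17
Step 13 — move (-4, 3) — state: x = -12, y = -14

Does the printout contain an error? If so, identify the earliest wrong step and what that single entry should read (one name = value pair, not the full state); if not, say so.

no error

1. x = 5 + (-7) = -2, y = 8 + (8) = 16 (matches)
2. x = -2 + (0) = -2, y = 16 + (-5) = 11 (exactly as logged)
3. x = -2 + (-7) = -9, y = 11 + (1) = 12 (checks out)
4. x = -9 + (-2) = -11, y = 12 + (-9) = 3 (agrees with the printout)
5. x = -11 + (-6) = -17, y = 3 + (-9) = -6 (confirmed correct)
6. x = -17 + (2) = -15, y = -6 + (-5) = -11 (consistent with the printout)
7. x = -15 + (4) = -11, y = -11 + (4) = -7 (confirmed correct)
8. x = -11 + (8) = -3, y = -7 + (-9) = -16 (no discrepancy)
9. x = -3 + (1) = -2, y = -16 + (4) = -12 (checks out)
10. x = -2 + (9) = 7, y = -12 + (-3) = -15 (in agreement)
11. x = 7 + (-7) = 0, y = -15 + (5) = -10 (in agreement)
12. x = 0 + (-8) = -8, y = -10 + (-7) = -17 (same as recorded)
13. x = -8 + (-4) = -12, y = -17 + (3) = -14 (confirmed correct)
All steps check out; nothing to correct.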